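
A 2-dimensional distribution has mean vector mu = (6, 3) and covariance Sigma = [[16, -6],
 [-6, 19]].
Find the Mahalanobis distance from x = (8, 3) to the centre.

Step 1 — centre the observation: (x - mu) = (2, 0).

Step 2 — invert Sigma. det(Sigma) = 16·19 - (-6)² = 268.
  Sigma^{-1} = (1/det) · [[d, -b], [-b, a]] = [[0.0709, 0.0224],
 [0.0224, 0.0597]].

Step 3 — form the quadratic (x - mu)^T · Sigma^{-1} · (x - mu):
  Sigma^{-1} · (x - mu) = (0.1418, 0.0448).
  (x - mu)^T · [Sigma^{-1} · (x - mu)] = (2)·(0.1418) + (0)·(0.0448) = 0.2836.

Step 4 — take square root: d = √(0.2836) ≈ 0.5325.

d(x, mu) = √(0.2836) ≈ 0.5325


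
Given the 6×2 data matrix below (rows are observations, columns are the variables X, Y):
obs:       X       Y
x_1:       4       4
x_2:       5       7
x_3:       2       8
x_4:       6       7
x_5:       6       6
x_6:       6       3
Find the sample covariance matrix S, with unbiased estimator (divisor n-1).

Step 1 — column means:
  mean(X) = (4 + 5 + 2 + 6 + 6 + 6) / 6 = 29/6 = 4.8333
  mean(Y) = (4 + 7 + 8 + 7 + 6 + 3) / 6 = 35/6 = 5.8333

Step 2 — sample covariance S[i,j] = (1/(n-1)) · Σ_k (x_{k,i} - mean_i) · (x_{k,j} - mean_j), with n-1 = 5.
  S[X,X] = ((-0.8333)·(-0.8333) + (0.1667)·(0.1667) + (-2.8333)·(-2.8333) + (1.1667)·(1.1667) + (1.1667)·(1.1667) + (1.1667)·(1.1667)) / 5 = 12.8333/5 = 2.5667
  S[X,Y] = ((-0.8333)·(-1.8333) + (0.1667)·(1.1667) + (-2.8333)·(2.1667) + (1.1667)·(1.1667) + (1.1667)·(0.1667) + (1.1667)·(-2.8333)) / 5 = -6.1667/5 = -1.2333
  S[Y,Y] = ((-1.8333)·(-1.8333) + (1.1667)·(1.1667) + (2.1667)·(2.1667) + (1.1667)·(1.1667) + (0.1667)·(0.1667) + (-2.8333)·(-2.8333)) / 5 = 18.8333/5 = 3.7667

S is symmetric (S[j,i] = S[i,j]). Assembling:

S = [[2.5667, -1.2333],
 [-1.2333, 3.7667]]


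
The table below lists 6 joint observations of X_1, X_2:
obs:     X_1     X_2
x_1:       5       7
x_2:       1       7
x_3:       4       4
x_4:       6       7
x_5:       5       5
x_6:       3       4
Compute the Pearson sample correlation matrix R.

Step 1 — column means:
  mean(X_1) = (5 + 1 + 4 + 6 + 5 + 3) / 6 = 24/6 = 4
  mean(X_2) = (7 + 7 + 4 + 7 + 5 + 4) / 6 = 34/6 = 5.6667

Step 2 — sample variances and covariances s[i,j] = (1/(n-1)) · Σ_k (x_{k,i} - mean_i) · (x_{k,j} - mean_j), with n-1 = 5:
  s[X_1,X_1] = ((1)·(1) + (-3)·(-3) + (0)·(0) + (2)·(2) + (1)·(1) + (-1)·(-1)) / 5 = 16/5 = 3.2
  s[X_1,X_2] = ((1)·(1.3333) + (-3)·(1.3333) + (0)·(-1.6667) + (2)·(1.3333) + (1)·(-0.6667) + (-1)·(-1.6667)) / 5 = 1/5 = 0.2
  s[X_2,X_2] = ((1.3333)·(1.3333) + (1.3333)·(1.3333) + (-1.6667)·(-1.6667) + (1.3333)·(1.3333) + (-0.6667)·(-0.6667) + (-1.6667)·(-1.6667)) / 5 = 11.3333/5 = 2.2667
  Sample standard deviations s_i = √(s[i,i]):
  s(X_1) = √(3.2) = 1.7889
  s(X_2) = √(2.2667) = 1.5055

Step 3 — r_{ij} = s_{ij} / (s_i · s_j):
  r[X_1,X_1] = 1 (diagonal).
  r[X_1,X_2] = 0.2 / (1.7889 · 1.5055) = 0.2 / 2.6932 = 0.0743
  r[X_2,X_2] = 1 (diagonal).

R is symmetric with unit diagonal. Assembling:

R = [[1, 0.0743],
 [0.0743, 1]]


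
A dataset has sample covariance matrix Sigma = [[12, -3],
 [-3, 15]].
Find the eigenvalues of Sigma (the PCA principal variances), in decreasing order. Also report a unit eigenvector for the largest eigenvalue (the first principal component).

Step 1 — characteristic polynomial of 2×2 Sigma:
  det(Sigma - λI) = λ² - trace · λ + det = 0.
  trace = 12 + 15 = 27, det = 12·15 - (-3)² = 171.
Step 2 — discriminant:
  Δ = trace² - 4·det = 729 - 684 = 45.
Step 3 — eigenvalues:
  λ = (trace ± √Δ)/2 = (27 ± 6.7082)/2,
  λ_1 = 16.8541,  λ_2 = 10.1459.

Step 4 — unit eigenvector for λ_1: solve (Sigma - λ_1 I)v = 0. First row:
  (12 - 16.8541)·v_x + (-3)·v_y = 0, i.e. (-4.8541)·v_x + (-3)·v_y = 0,
  so v ∝ (b, λ_1 - a) = (-3, 4.8541); multiply by -1 so the first entry is positive: u = (3, -4.8541).
  ||u|| = √((3)² + (-4.8541)²) = √(32.5623) ≈ 5.7063,
  v_1 = u/||u|| ≈ (0.5257, -0.8507) (||v_1|| = 1).

λ_1 = 16.8541,  λ_2 = 10.1459;  v_1 ≈ (0.5257, -0.8507)


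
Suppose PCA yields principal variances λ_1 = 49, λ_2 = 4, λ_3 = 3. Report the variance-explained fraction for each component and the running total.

Step 1 — total variance = trace(Sigma) = Σ λ_i = 49 + 4 + 3 = 56.

Step 2 — fraction explained by component i = λ_i / Σ λ:
  PC1: 49/56 = 0.875
  PC2: 4/56 = 0.0714
  PC3: 3/56 = 0.0536

Step 3 — cumulative fraction after k components = (λ_1 + ... + λ_k) / Σ λ:
  k = 1: 49/56 = 0.875
  k = 2: (49 + 4)/56 = 53/56 = 0.9464
  k = 3: (49 + 4 + 3)/56 = 56/56 = 1

Summary (fraction, with percent):

explained: PC1 0.875 (87.5%), PC2 0.0714 (7.14%), PC3 0.0536 (5.36%);  cumulative: 0.875, 0.9464, 1


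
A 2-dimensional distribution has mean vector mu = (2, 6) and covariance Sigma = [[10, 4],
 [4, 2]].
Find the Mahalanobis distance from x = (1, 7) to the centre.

Step 1 — centre the observation: (x - mu) = (-1, 1).

Step 2 — invert Sigma. det(Sigma) = 10·2 - (4)² = 4.
  Sigma^{-1} = (1/det) · [[d, -b], [-b, a]] = [[0.5, -1],
 [-1, 2.5]].

Step 3 — form the quadratic (x - mu)^T · Sigma^{-1} · (x - mu):
  Sigma^{-1} · (x - mu) = (-1.5, 3.5).
  (x - mu)^T · [Sigma^{-1} · (x - mu)] = (-1)·(-1.5) + (1)·(3.5) = 5.

Step 4 — take square root: d = √(5) ≈ 2.2361.

d(x, mu) = √(5) ≈ 2.2361


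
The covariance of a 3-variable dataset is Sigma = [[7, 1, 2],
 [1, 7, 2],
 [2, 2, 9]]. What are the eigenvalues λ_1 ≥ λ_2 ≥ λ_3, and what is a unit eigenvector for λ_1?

Step 1 — characteristic polynomial p(λ) = det(λI - Sigma) = λ³ - tr·λ² + c_1·λ - det, where tr = trace, c_1 = sum of the principal 2×2 minors, det = det(Sigma):
  tr = 7 + 7 + 9 = 23,
  c_1 = (7·7 - (1)²) + (7·9 - (2)²) + (7·9 - (2)²) = 48 + 59 + 59 = 166,
  det = 7·(7·9 - (2)²) - (1)·((1)·9 - (2)·(2)) + (2)·((1)·(2) - 7·(2)) = 7·(59) - (1)·(5) + (2)·(-12) = 384.
  So p(λ) = λ³ - 23λ² + 166λ - 384.
Step 2 — look for an integer root (rational root theorem: any rational root is an integer divisor of 384). Testing λ = 6:
  p(6) = 216 - 828 + 996 - 384 = 0  ✓
  Dividing out (λ - 6): p(λ) = (λ - 6)(λ² - 17λ + 64).
Step 3 — remaining eigenvalues from the quadratic λ² - 17λ + 64 = 0:
  Δ = 17² - 4·64 = 289 - 256 = 33,  λ = (17 ± √33)/2 = (17 ± 5.7446)/2 ≈ 11.3723 or 5.6277.
  Sorted: λ_1 = 11.3723,  λ_2 = 6,  λ_3 = 5.6277  (check: sum = 23 = tr ✓).

Step 4 — unit eigenvector for λ_1 ≈ 11.3723: v spans the null space of (Sigma - λ_1 I), whose rows are
  r_1 = (-4.3723, 1, 2),  r_2 = (1, -4.3723, 2),  r_3 = (2, 2, -2.3723).
  v is orthogonal to every row, so take v ∝ r_1 × r_2 = ((1)·(2) - (2)·(-4.3723), (2)·(1) - (-4.3723)·(2), (-4.3723)·(-4.3723) - (1)·(1)) ≈ (10.7446, 10.7446, 18.1168).
  Let u = (10.7446, 10.7446, 18.1168).
  ||u|| = √((10.7446)² + (10.7446)² + (18.1168)²) = √(559.1113) ≈ 23.6455,  v_1 = u/||u|| ≈ (0.4544, 0.4544, 0.7662) (||v_1|| = 1).

λ_1 = 11.3723,  λ_2 = 6,  λ_3 = 5.6277;  v_1 ≈ (0.4544, 0.4544, 0.7662)


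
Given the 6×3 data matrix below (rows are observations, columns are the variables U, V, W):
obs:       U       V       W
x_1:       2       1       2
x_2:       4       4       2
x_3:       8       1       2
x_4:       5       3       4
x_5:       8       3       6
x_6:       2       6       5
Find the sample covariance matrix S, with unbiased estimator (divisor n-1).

Step 1 — column means:
  mean(U) = (2 + 4 + 8 + 5 + 8 + 2) / 6 = 29/6 = 4.8333
  mean(V) = (1 + 4 + 1 + 3 + 3 + 6) / 6 = 18/6 = 3
  mean(W) = (2 + 2 + 2 + 4 + 6 + 5) / 6 = 21/6 = 3.5

Step 2 — sample covariance S[i,j] = (1/(n-1)) · Σ_k (x_{k,i} - mean_i) · (x_{k,j} - mean_j), with n-1 = 5.
  S[U,U] = ((-2.8333)·(-2.8333) + (-0.8333)·(-0.8333) + (3.1667)·(3.1667) + (0.1667)·(0.1667) + (3.1667)·(3.1667) + (-2.8333)·(-2.8333)) / 5 = 36.8333/5 = 7.3667
  S[U,V] = ((-2.8333)·(-2) + (-0.8333)·(1) + (3.1667)·(-2) + (0.1667)·(0) + (3.1667)·(0) + (-2.8333)·(3)) / 5 = -10/5 = -2
  S[U,W] = ((-2.8333)·(-1.5) + (-0.8333)·(-1.5) + (3.1667)·(-1.5) + (0.1667)·(0.5) + (3.1667)·(2.5) + (-2.8333)·(1.5)) / 5 = 4.5/5 = 0.9
  S[V,V] = ((-2)·(-2) + (1)·(1) + (-2)·(-2) + (0)·(0) + (0)·(0) + (3)·(3)) / 5 = 18/5 = 3.6
  S[V,W] = ((-2)·(-1.5) + (1)·(-1.5) + (-2)·(-1.5) + (0)·(0.5) + (0)·(2.5) + (3)·(1.5)) / 5 = 9/5 = 1.8
  S[W,W] = ((-1.5)·(-1.5) + (-1.5)·(-1.5) + (-1.5)·(-1.5) + (0.5)·(0.5) + (2.5)·(2.5) + (1.5)·(1.5)) / 5 = 15.5/5 = 3.1

S is symmetric (S[j,i] = S[i,j]). Assembling:

S = [[7.3667, -2, 0.9],
 [-2, 3.6, 1.8],
 [0.9, 1.8, 3.1]]


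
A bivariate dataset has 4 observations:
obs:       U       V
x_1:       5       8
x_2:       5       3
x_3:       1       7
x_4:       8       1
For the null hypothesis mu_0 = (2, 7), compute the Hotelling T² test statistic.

Step 1 — sample mean vector:
  mean(U) = (5 + 5 + 1 + 8) / 4 = 19/4 = 4.75
  mean(V) = (8 + 3 + 7 + 1) / 4 = 19/4 = 4.75
  x̄ = (4.75, 4.75),  deviation x̄ - mu_0 = (4.75, 4.75) - (2, 7) = (2.75, -2.25).

Step 2 — sample covariance matrix, S[i,j] = (1/(n-1)) · Σ_k (x_{k,i} - mean_i) · (x_{k,j} - mean_j), divisor n-1 = 3:
  S[U,U] = ((0.25)·(0.25) + (0.25)·(0.25) + (-3.75)·(-3.75) + (3.25)·(3.25)) / 3 = 24.75/3 = 8.25
  S[U,V] = ((0.25)·(3.25) + (0.25)·(-1.75) + (-3.75)·(2.25) + (3.25)·(-3.75)) / 3 = -20.25/3 = -6.75
  S[V,V] = ((3.25)·(3.25) + (-1.75)·(-1.75) + (2.25)·(2.25) + (-3.75)·(-3.75)) / 3 = 32.75/3 = 10.9167
  S = [[8.25, -6.75],
 [-6.75, 10.9167]].

Step 3 — invert S. det(S) = 8.25·10.9167 - (-6.75)² = 44.5.
  S^{-1} = (1/det) · [[d, -b], [-b, a]] = [[0.2453, 0.1517],
 [0.1517, 0.1854]].

Step 4 — quadratic form (x̄ - mu_0)^T · S^{-1} · (x̄ - mu_0):
  S^{-1} · (x̄ - mu_0) = (0.3333, 0),
  (x̄ - mu_0)^T · [...] = (2.75)·(0.3333) + (-2.25)·(0) = 0.9167.

Step 5 — scale by n: T² = 4 · 0.9167 = 3.6667.

T² ≈ 3.6667


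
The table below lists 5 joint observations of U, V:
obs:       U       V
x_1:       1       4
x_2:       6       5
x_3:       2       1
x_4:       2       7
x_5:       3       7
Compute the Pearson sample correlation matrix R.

Step 1 — column means:
  mean(U) = (1 + 6 + 2 + 2 + 3) / 5 = 14/5 = 2.8
  mean(V) = (4 + 5 + 1 + 7 + 7) / 5 = 24/5 = 4.8

Step 2 — sample variances and covariances s[i,j] = (1/(n-1)) · Σ_k (x_{k,i} - mean_i) · (x_{k,j} - mean_j), with n-1 = 4:
  s[U,U] = ((-1.8)·(-1.8) + (3.2)·(3.2) + (-0.8)·(-0.8) + (-0.8)·(-0.8) + (0.2)·(0.2)) / 4 = 14.8/4 = 3.7
  s[U,V] = ((-1.8)·(-0.8) + (3.2)·(0.2) + (-0.8)·(-3.8) + (-0.8)·(2.2) + (0.2)·(2.2)) / 4 = 3.8/4 = 0.95
  s[V,V] = ((-0.8)·(-0.8) + (0.2)·(0.2) + (-3.8)·(-3.8) + (2.2)·(2.2) + (2.2)·(2.2)) / 4 = 24.8/4 = 6.2
  Sample standard deviations s_i = √(s[i,i]):
  s(U) = √(3.7) = 1.9235
  s(V) = √(6.2) = 2.49

Step 3 — r_{ij} = s_{ij} / (s_i · s_j):
  r[U,U] = 1 (diagonal).
  r[U,V] = 0.95 / (1.9235 · 2.49) = 0.95 / 4.7896 = 0.1983
  r[V,V] = 1 (diagonal).

R is symmetric with unit diagonal. Assembling:

R = [[1, 0.1983],
 [0.1983, 1]]


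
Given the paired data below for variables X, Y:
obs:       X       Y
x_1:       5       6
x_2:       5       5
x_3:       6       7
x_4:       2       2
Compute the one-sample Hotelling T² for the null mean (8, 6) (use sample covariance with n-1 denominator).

Step 1 — sample mean vector:
  mean(X) = (5 + 5 + 6 + 2) / 4 = 18/4 = 4.5
  mean(Y) = (6 + 5 + 7 + 2) / 4 = 20/4 = 5
  x̄ = (4.5, 5),  deviation x̄ - mu_0 = (4.5, 5) - (8, 6) = (-3.5, -1).

Step 2 — sample covariance matrix, S[i,j] = (1/(n-1)) · Σ_k (x_{k,i} - mean_i) · (x_{k,j} - mean_j), divisor n-1 = 3:
  S[X,X] = ((0.5)·(0.5) + (0.5)·(0.5) + (1.5)·(1.5) + (-2.5)·(-2.5)) / 3 = 9/3 = 3
  S[X,Y] = ((0.5)·(1) + (0.5)·(0) + (1.5)·(2) + (-2.5)·(-3)) / 3 = 11/3 = 3.6667
  S[Y,Y] = ((1)·(1) + (0)·(0) + (2)·(2) + (-3)·(-3)) / 3 = 14/3 = 4.6667
  S = [[3, 3.6667],
 [3.6667, 4.6667]].

Step 3 — invert S. det(S) = 3·4.6667 - (3.6667)² = 0.5556.
  S^{-1} = (1/det) · [[d, -b], [-b, a]] = [[8.4, -6.6],
 [-6.6, 5.4]].

Step 4 — quadratic form (x̄ - mu_0)^T · S^{-1} · (x̄ - mu_0):
  S^{-1} · (x̄ - mu_0) = (-22.8, 17.7),
  (x̄ - mu_0)^T · [...] = (-3.5)·(-22.8) + (-1)·(17.7) = 62.1.

Step 5 — scale by n: T² = 4 · 62.1 = 248.4.

T² ≈ 248.4


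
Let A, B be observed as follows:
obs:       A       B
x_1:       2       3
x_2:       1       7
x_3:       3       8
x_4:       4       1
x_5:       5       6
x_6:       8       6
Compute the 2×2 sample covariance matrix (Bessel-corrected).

Step 1 — column means:
  mean(A) = (2 + 1 + 3 + 4 + 5 + 8) / 6 = 23/6 = 3.8333
  mean(B) = (3 + 7 + 8 + 1 + 6 + 6) / 6 = 31/6 = 5.1667

Step 2 — sample covariance S[i,j] = (1/(n-1)) · Σ_k (x_{k,i} - mean_i) · (x_{k,j} - mean_j), with n-1 = 5.
  S[A,A] = ((-1.8333)·(-1.8333) + (-2.8333)·(-2.8333) + (-0.8333)·(-0.8333) + (0.1667)·(0.1667) + (1.1667)·(1.1667) + (4.1667)·(4.1667)) / 5 = 30.8333/5 = 6.1667
  S[A,B] = ((-1.8333)·(-2.1667) + (-2.8333)·(1.8333) + (-0.8333)·(2.8333) + (0.1667)·(-4.1667) + (1.1667)·(0.8333) + (4.1667)·(0.8333)) / 5 = 0.1667/5 = 0.0333
  S[B,B] = ((-2.1667)·(-2.1667) + (1.8333)·(1.8333) + (2.8333)·(2.8333) + (-4.1667)·(-4.1667) + (0.8333)·(0.8333) + (0.8333)·(0.8333)) / 5 = 34.8333/5 = 6.9667

S is symmetric (S[j,i] = S[i,j]). Assembling:

S = [[6.1667, 0.0333],
 [0.0333, 6.9667]]


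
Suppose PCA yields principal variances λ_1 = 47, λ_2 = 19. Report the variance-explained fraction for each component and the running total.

Step 1 — total variance = trace(Sigma) = Σ λ_i = 47 + 19 = 66.

Step 2 — fraction explained by component i = λ_i / Σ λ:
  PC1: 47/66 = 0.7121
  PC2: 19/66 = 0.2879

Step 3 — cumulative fraction after k components = (λ_1 + ... + λ_k) / Σ λ:
  k = 1: 47/66 = 0.7121
  k = 2: (47 + 19)/66 = 66/66 = 1

Summary (fraction, with percent):

explained: PC1 0.7121 (71.21%), PC2 0.2879 (28.79%);  cumulative: 0.7121, 1


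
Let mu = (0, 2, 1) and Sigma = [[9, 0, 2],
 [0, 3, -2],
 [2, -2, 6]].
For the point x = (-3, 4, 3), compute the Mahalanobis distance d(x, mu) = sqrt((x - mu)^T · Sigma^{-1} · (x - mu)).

Step 1 — centre the observation: (x - mu) = (-3, 2, 2).

Step 2 — invert Sigma (cofactor / det for 3×3, or solve directly):
  Sigma^{-1} = [[0.1228, -0.0351, -0.0526],
 [-0.0351, 0.4386, 0.1579],
 [-0.0526, 0.1579, 0.2368]].

Step 3 — form the quadratic (x - mu)^T · Sigma^{-1} · (x - mu):
  Sigma^{-1} · (x - mu) = (-0.5439, 1.2982, 0.9474).
  (x - mu)^T · [Sigma^{-1} · (x - mu)] = (-3)·(-0.5439) + (2)·(1.2982) + (2)·(0.9474) = 6.1228.

Step 4 — take square root: d = √(6.1228) ≈ 2.4744.

d(x, mu) = √(6.1228) ≈ 2.4744


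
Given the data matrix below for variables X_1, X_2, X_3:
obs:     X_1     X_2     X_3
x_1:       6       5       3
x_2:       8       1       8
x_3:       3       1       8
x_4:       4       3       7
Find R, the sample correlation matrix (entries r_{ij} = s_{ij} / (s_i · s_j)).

Step 1 — column means:
  mean(X_1) = (6 + 8 + 3 + 4) / 4 = 21/4 = 5.25
  mean(X_2) = (5 + 1 + 1 + 3) / 4 = 10/4 = 2.5
  mean(X_3) = (3 + 8 + 8 + 7) / 4 = 26/4 = 6.5

Step 2 — sample variances and covariances s[i,j] = (1/(n-1)) · Σ_k (x_{k,i} - mean_i) · (x_{k,j} - mean_j), with n-1 = 3:
  s[X_1,X_1] = ((0.75)·(0.75) + (2.75)·(2.75) + (-2.25)·(-2.25) + (-1.25)·(-1.25)) / 3 = 14.75/3 = 4.9167
  s[X_1,X_2] = ((0.75)·(2.5) + (2.75)·(-1.5) + (-2.25)·(-1.5) + (-1.25)·(0.5)) / 3 = 0.5/3 = 0.1667
  s[X_1,X_3] = ((0.75)·(-3.5) + (2.75)·(1.5) + (-2.25)·(1.5) + (-1.25)·(0.5)) / 3 = -2.5/3 = -0.8333
  s[X_2,X_2] = ((2.5)·(2.5) + (-1.5)·(-1.5) + (-1.5)·(-1.5) + (0.5)·(0.5)) / 3 = 11/3 = 3.6667
  s[X_2,X_3] = ((2.5)·(-3.5) + (-1.5)·(1.5) + (-1.5)·(1.5) + (0.5)·(0.5)) / 3 = -13/3 = -4.3333
  s[X_3,X_3] = ((-3.5)·(-3.5) + (1.5)·(1.5) + (1.5)·(1.5) + (0.5)·(0.5)) / 3 = 17/3 = 5.6667
  Sample standard deviations s_i = √(s[i,i]):
  s(X_1) = √(4.9167) = 2.2174
  s(X_2) = √(3.6667) = 1.9149
  s(X_3) = √(5.6667) = 2.3805

Step 3 — r_{ij} = s_{ij} / (s_i · s_j):
  r[X_1,X_1] = 1 (diagonal).
  r[X_1,X_2] = 0.1667 / (2.2174 · 1.9149) = 0.1667 / 4.2459 = 0.0393
  r[X_1,X_3] = -0.8333 / (2.2174 · 2.3805) = -0.8333 / 5.2784 = -0.1579
  r[X_2,X_2] = 1 (diagonal).
  r[X_2,X_3] = -4.3333 / (1.9149 · 2.3805) = -4.3333 / 4.5583 = -0.9507
  r[X_3,X_3] = 1 (diagonal).

R is symmetric with unit diagonal. Assembling:

R = [[1, 0.0393, -0.1579],
 [0.0393, 1, -0.9507],
 [-0.1579, -0.9507, 1]]


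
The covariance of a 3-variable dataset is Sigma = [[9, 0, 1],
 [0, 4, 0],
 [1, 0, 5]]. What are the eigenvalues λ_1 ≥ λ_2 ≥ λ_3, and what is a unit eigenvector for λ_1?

Step 1 — characteristic polynomial p(λ) = det(λI - Sigma) = λ³ - tr·λ² + c_1·λ - det, where tr = trace, c_1 = sum of the principal 2×2 minors, det = det(Sigma):
  tr = 9 + 4 + 5 = 18,
  c_1 = (9·4 - (0)²) + (9·5 - (1)²) + (4·5 - (0)²) = 36 + 44 + 20 = 100,
  det = 9·(4·5 - (0)²) - (0)·((0)·5 - (0)·(1)) + (1)·((0)·(0) - 4·(1)) = 9·(20) - (0)·(0) + (1)·(-4) = 176.
  So p(λ) = λ³ - 18λ² + 100λ - 176.
Step 2 — look for an integer root (rational root theorem: any rational root is an integer divisor of 176). Testing λ = 4:
  p(4) = 64 - 288 + 400 - 176 = 0  ✓
  Dividing out (λ - 4): p(λ) = (λ - 4)(λ² - 14λ + 44).
Step 3 — remaining eigenvalues from the quadratic λ² - 14λ + 44 = 0:
  Δ = 14² - 4·44 = 196 - 176 = 20,  λ = (14 ± √20)/2 = (14 ± 4.4721)/2 ≈ 9.2361 or 4.7639.
  Sorted: λ_1 = 9.2361,  λ_2 = 4.7639,  λ_3 = 4  (check: sum = 18 = tr ✓).

Step 4 — unit eigenvector for λ_1 ≈ 9.2361: v spans the null space of (Sigma - λ_1 I), whose rows are
  r_1 = (-0.2361, 0, 1),  r_2 = (0, -5.2361, 0),  r_3 = (1, 0, -4.2361).
  v is orthogonal to every row, so take v ∝ r_1 × r_2 = ((0)·(0) - (1)·(-5.2361), (1)·(0) - (-0.2361)·(0), (-0.2361)·(-5.2361) - (0)·(0)) ≈ (5.2361, 0, 1.2361).
  Let u = (5.2361, 0, 1.2361).
  ||u|| = √((5.2361)² + (0)² + (1.2361)²) = √(28.9443) ≈ 5.38,  v_1 = u/||u|| ≈ (0.9732, 0, 0.2298) (||v_1|| = 1).

λ_1 = 9.2361,  λ_2 = 4.7639,  λ_3 = 4;  v_1 ≈ (0.9732, 0, 0.2298)


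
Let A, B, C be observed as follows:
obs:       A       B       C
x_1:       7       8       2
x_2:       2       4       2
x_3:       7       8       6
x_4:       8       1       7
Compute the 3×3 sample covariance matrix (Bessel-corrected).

Step 1 — column means:
  mean(A) = (7 + 2 + 7 + 8) / 4 = 24/4 = 6
  mean(B) = (8 + 4 + 8 + 1) / 4 = 21/4 = 5.25
  mean(C) = (2 + 2 + 6 + 7) / 4 = 17/4 = 4.25

Step 2 — sample covariance S[i,j] = (1/(n-1)) · Σ_k (x_{k,i} - mean_i) · (x_{k,j} - mean_j), with n-1 = 3.
  S[A,A] = ((1)·(1) + (-4)·(-4) + (1)·(1) + (2)·(2)) / 3 = 22/3 = 7.3333
  S[A,B] = ((1)·(2.75) + (-4)·(-1.25) + (1)·(2.75) + (2)·(-4.25)) / 3 = 2/3 = 0.6667
  S[A,C] = ((1)·(-2.25) + (-4)·(-2.25) + (1)·(1.75) + (2)·(2.75)) / 3 = 14/3 = 4.6667
  S[B,B] = ((2.75)·(2.75) + (-1.25)·(-1.25) + (2.75)·(2.75) + (-4.25)·(-4.25)) / 3 = 34.75/3 = 11.5833
  S[B,C] = ((2.75)·(-2.25) + (-1.25)·(-2.25) + (2.75)·(1.75) + (-4.25)·(2.75)) / 3 = -10.25/3 = -3.4167
  S[C,C] = ((-2.25)·(-2.25) + (-2.25)·(-2.25) + (1.75)·(1.75) + (2.75)·(2.75)) / 3 = 20.75/3 = 6.9167

S is symmetric (S[j,i] = S[i,j]). Assembling:

S = [[7.3333, 0.6667, 4.6667],
 [0.6667, 11.5833, -3.4167],
 [4.6667, -3.4167, 6.9167]]


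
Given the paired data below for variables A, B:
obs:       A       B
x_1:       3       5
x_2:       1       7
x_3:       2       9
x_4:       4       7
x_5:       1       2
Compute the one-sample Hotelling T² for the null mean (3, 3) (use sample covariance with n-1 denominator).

Step 1 — sample mean vector:
  mean(A) = (3 + 1 + 2 + 4 + 1) / 5 = 11/5 = 2.2
  mean(B) = (5 + 7 + 9 + 7 + 2) / 5 = 30/5 = 6
  x̄ = (2.2, 6),  deviation x̄ - mu_0 = (2.2, 6) - (3, 3) = (-0.8, 3).

Step 2 — sample covariance matrix, S[i,j] = (1/(n-1)) · Σ_k (x_{k,i} - mean_i) · (x_{k,j} - mean_j), divisor n-1 = 4:
  S[A,A] = ((0.8)·(0.8) + (-1.2)·(-1.2) + (-0.2)·(-0.2) + (1.8)·(1.8) + (-1.2)·(-1.2)) / 4 = 6.8/4 = 1.7
  S[A,B] = ((0.8)·(-1) + (-1.2)·(1) + (-0.2)·(3) + (1.8)·(1) + (-1.2)·(-4)) / 4 = 4/4 = 1
  S[B,B] = ((-1)·(-1) + (1)·(1) + (3)·(3) + (1)·(1) + (-4)·(-4)) / 4 = 28/4 = 7
  S = [[1.7, 1],
 [1, 7]].

Step 3 — invert S. det(S) = 1.7·7 - (1)² = 10.9.
  S^{-1} = (1/det) · [[d, -b], [-b, a]] = [[0.6422, -0.0917],
 [-0.0917, 0.156]].

Step 4 — quadratic form (x̄ - mu_0)^T · S^{-1} · (x̄ - mu_0):
  S^{-1} · (x̄ - mu_0) = (-0.789, 0.5413),
  (x̄ - mu_0)^T · [...] = (-0.8)·(-0.789) + (3)·(0.5413) = 2.255.

Step 5 — scale by n: T² = 5 · 2.255 = 11.2752.

T² ≈ 11.2752


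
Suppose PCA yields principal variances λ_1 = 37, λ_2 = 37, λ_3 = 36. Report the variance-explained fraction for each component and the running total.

Step 1 — total variance = trace(Sigma) = Σ λ_i = 37 + 37 + 36 = 110.

Step 2 — fraction explained by component i = λ_i / Σ λ:
  PC1: 37/110 = 0.3364
  PC2: 37/110 = 0.3364
  PC3: 36/110 = 0.3273

Step 3 — cumulative fraction after k components = (λ_1 + ... + λ_k) / Σ λ:
  k = 1: 37/110 = 0.3364
  k = 2: (37 + 37)/110 = 74/110 = 0.6727
  k = 3: (37 + 37 + 36)/110 = 110/110 = 1

Summary (fraction, with percent):

explained: PC1 0.3364 (33.64%), PC2 0.3364 (33.64%), PC3 0.3273 (32.73%);  cumulative: 0.3364, 0.6727, 1


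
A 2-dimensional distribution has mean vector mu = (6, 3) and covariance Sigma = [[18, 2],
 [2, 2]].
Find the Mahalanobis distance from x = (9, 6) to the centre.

Step 1 — centre the observation: (x - mu) = (3, 3).

Step 2 — invert Sigma. det(Sigma) = 18·2 - (2)² = 32.
  Sigma^{-1} = (1/det) · [[d, -b], [-b, a]] = [[0.0625, -0.0625],
 [-0.0625, 0.5625]].

Step 3 — form the quadratic (x - mu)^T · Sigma^{-1} · (x - mu):
  Sigma^{-1} · (x - mu) = (0, 1.5).
  (x - mu)^T · [Sigma^{-1} · (x - mu)] = (3)·(0) + (3)·(1.5) = 4.5.

Step 4 — take square root: d = √(4.5) ≈ 2.1213.

d(x, mu) = √(4.5) ≈ 2.1213


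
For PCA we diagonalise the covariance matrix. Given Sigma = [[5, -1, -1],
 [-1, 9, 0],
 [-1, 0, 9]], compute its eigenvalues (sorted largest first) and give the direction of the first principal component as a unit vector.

Step 1 — characteristic polynomial p(λ) = det(λI - Sigma) = λ³ - tr·λ² + c_1·λ - det, where tr = trace, c_1 = sum of the principal 2×2 minors, det = det(Sigma):
  tr = 5 + 9 + 9 = 23,
  c_1 = (5·9 - (-1)²) + (5·9 - (-1)²) + (9·9 - (0)²) = 44 + 44 + 81 = 169,
  det = 5·(9·9 - (0)²) - (-1)·((-1)·9 - (0)·(-1)) + (-1)·((-1)·(0) - 9·(-1)) = 5·(81) - (-1)·(-9) + (-1)·(9) = 387.
  So p(λ) = λ³ - 23λ² + 169λ - 387.
Step 2 — look for an integer root (rational root theorem: any rational root is an integer divisor of 387). Testing λ = 9:
  p(9) = 729 - 1863 + 1521 - 387 = 0  ✓
  Dividing out (λ - 9): p(λ) = (λ - 9)(λ² - 14λ + 43).
Step 3 — remaining eigenvalues from the quadratic λ² - 14λ + 43 = 0:
  Δ = 14² - 4·43 = 196 - 172 = 24,  λ = (14 ± √24)/2 = (14 ± 4.899)/2 ≈ 9.4495 or 4.5505.
  Sorted: λ_1 = 9.4495,  λ_2 = 9,  λ_3 = 4.5505  (check: sum = 23 = tr ✓).

Step 4 — unit eigenvector for λ_1 ≈ 9.4495: v spans the null space of (Sigma - λ_1 I), whose rows are
  r_1 = (-4.4495, -1, -1),  r_2 = (-1, -0.4495, 0),  r_3 = (-1, 0, -0.4495).
  v is orthogonal to every row, so take v ∝ r_1 × r_2 = ((-1)·(0) - (-1)·(-0.4495), (-1)·(-1) - (-4.4495)·(0), (-4.4495)·(-0.4495) - (-1)·(-1)) ≈ (-0.4495, 1, 1).
  Rescale (multiply by -1 so the first nonzero entry is positive): u = (0.4495, -1, -1).
  ||u|| = √((0.4495)² + (-1)² + (-1)²) = √(2.202) ≈ 1.4839,  v_1 = u/||u|| ≈ (0.3029, -0.6739, -0.6739) (||v_1|| = 1).

λ_1 = 9.4495,  λ_2 = 9,  λ_3 = 4.5505;  v_1 ≈ (0.3029, -0.6739, -0.6739)


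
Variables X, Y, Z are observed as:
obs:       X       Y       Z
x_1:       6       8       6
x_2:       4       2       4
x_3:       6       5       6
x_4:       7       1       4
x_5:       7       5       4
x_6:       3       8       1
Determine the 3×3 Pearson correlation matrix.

Step 1 — column means:
  mean(X) = (6 + 4 + 6 + 7 + 7 + 3) / 6 = 33/6 = 5.5
  mean(Y) = (8 + 2 + 5 + 1 + 5 + 8) / 6 = 29/6 = 4.8333
  mean(Z) = (6 + 4 + 6 + 4 + 4 + 1) / 6 = 25/6 = 4.1667

Step 2 — sample variances and covariances s[i,j] = (1/(n-1)) · Σ_k (x_{k,i} - mean_i) · (x_{k,j} - mean_j), with n-1 = 5:
  s[X,X] = ((0.5)·(0.5) + (-1.5)·(-1.5) + (0.5)·(0.5) + (1.5)·(1.5) + (1.5)·(1.5) + (-2.5)·(-2.5)) / 5 = 13.5/5 = 2.7
  s[X,Y] = ((0.5)·(3.1667) + (-1.5)·(-2.8333) + (0.5)·(0.1667) + (1.5)·(-3.8333) + (1.5)·(0.1667) + (-2.5)·(3.1667)) / 5 = -7.5/5 = -1.5
  s[X,Z] = ((0.5)·(1.8333) + (-1.5)·(-0.1667) + (0.5)·(1.8333) + (1.5)·(-0.1667) + (1.5)·(-0.1667) + (-2.5)·(-3.1667)) / 5 = 9.5/5 = 1.9
  s[Y,Y] = ((3.1667)·(3.1667) + (-2.8333)·(-2.8333) + (0.1667)·(0.1667) + (-3.8333)·(-3.8333) + (0.1667)·(0.1667) + (3.1667)·(3.1667)) / 5 = 42.8333/5 = 8.5667
  s[Y,Z] = ((3.1667)·(1.8333) + (-2.8333)·(-0.1667) + (0.1667)·(1.8333) + (-3.8333)·(-0.1667) + (0.1667)·(-0.1667) + (3.1667)·(-3.1667)) / 5 = -2.8333/5 = -0.5667
  s[Z,Z] = ((1.8333)·(1.8333) + (-0.1667)·(-0.1667) + (1.8333)·(1.8333) + (-0.1667)·(-0.1667) + (-0.1667)·(-0.1667) + (-3.1667)·(-3.1667)) / 5 = 16.8333/5 = 3.3667
  Sample standard deviations s_i = √(s[i,i]):
  s(X) = √(2.7) = 1.6432
  s(Y) = √(8.5667) = 2.9269
  s(Z) = √(3.3667) = 1.8348

Step 3 — r_{ij} = s_{ij} / (s_i · s_j):
  r[X,X] = 1 (diagonal).
  r[X,Y] = -1.5 / (1.6432 · 2.9269) = -1.5 / 4.8094 = -0.3119
  r[X,Z] = 1.9 / (1.6432 · 1.8348) = 1.9 / 3.015 = 0.6302
  r[Y,Y] = 1 (diagonal).
  r[Y,Z] = -0.5667 / (2.9269 · 1.8348) = -0.5667 / 5.3704 = -0.1055
  r[Z,Z] = 1 (diagonal).

R is symmetric with unit diagonal. Assembling:

R = [[1, -0.3119, 0.6302],
 [-0.3119, 1, -0.1055],
 [0.6302, -0.1055, 1]]


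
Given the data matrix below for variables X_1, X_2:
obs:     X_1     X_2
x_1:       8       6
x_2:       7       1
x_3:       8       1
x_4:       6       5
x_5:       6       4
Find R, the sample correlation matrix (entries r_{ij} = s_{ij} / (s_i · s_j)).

Step 1 — column means:
  mean(X_1) = (8 + 7 + 8 + 6 + 6) / 5 = 35/5 = 7
  mean(X_2) = (6 + 1 + 1 + 5 + 4) / 5 = 17/5 = 3.4

Step 2 — sample variances and covariances s[i,j] = (1/(n-1)) · Σ_k (x_{k,i} - mean_i) · (x_{k,j} - mean_j), with n-1 = 4:
  s[X_1,X_1] = ((1)·(1) + (0)·(0) + (1)·(1) + (-1)·(-1) + (-1)·(-1)) / 4 = 4/4 = 1
  s[X_1,X_2] = ((1)·(2.6) + (0)·(-2.4) + (1)·(-2.4) + (-1)·(1.6) + (-1)·(0.6)) / 4 = -2/4 = -0.5
  s[X_2,X_2] = ((2.6)·(2.6) + (-2.4)·(-2.4) + (-2.4)·(-2.4) + (1.6)·(1.6) + (0.6)·(0.6)) / 4 = 21.2/4 = 5.3
  Sample standard deviations s_i = √(s[i,i]):
  s(X_1) = √(1) = 1
  s(X_2) = √(5.3) = 2.3022

Step 3 — r_{ij} = s_{ij} / (s_i · s_j):
  r[X_1,X_1] = 1 (diagonal).
  r[X_1,X_2] = -0.5 / (1 · 2.3022) = -0.5 / 2.3022 = -0.2172
  r[X_2,X_2] = 1 (diagonal).

R is symmetric with unit diagonal. Assembling:

R = [[1, -0.2172],
 [-0.2172, 1]]


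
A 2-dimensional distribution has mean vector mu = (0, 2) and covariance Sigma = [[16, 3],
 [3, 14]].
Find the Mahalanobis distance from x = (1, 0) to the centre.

Step 1 — centre the observation: (x - mu) = (1, -2).

Step 2 — invert Sigma. det(Sigma) = 16·14 - (3)² = 215.
  Sigma^{-1} = (1/det) · [[d, -b], [-b, a]] = [[0.0651, -0.014],
 [-0.014, 0.0744]].

Step 3 — form the quadratic (x - mu)^T · Sigma^{-1} · (x - mu):
  Sigma^{-1} · (x - mu) = (0.093, -0.1628).
  (x - mu)^T · [Sigma^{-1} · (x - mu)] = (1)·(0.093) + (-2)·(-0.1628) = 0.4186.

Step 4 — take square root: d = √(0.4186) ≈ 0.647.

d(x, mu) = √(0.4186) ≈ 0.647


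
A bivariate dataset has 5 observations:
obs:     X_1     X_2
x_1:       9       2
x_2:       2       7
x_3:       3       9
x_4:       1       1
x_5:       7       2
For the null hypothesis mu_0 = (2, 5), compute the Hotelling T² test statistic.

Step 1 — sample mean vector:
  mean(X_1) = (9 + 2 + 3 + 1 + 7) / 5 = 22/5 = 4.4
  mean(X_2) = (2 + 7 + 9 + 1 + 2) / 5 = 21/5 = 4.2
  x̄ = (4.4, 4.2),  deviation x̄ - mu_0 = (4.4, 4.2) - (2, 5) = (2.4, -0.8).

Step 2 — sample covariance matrix, S[i,j] = (1/(n-1)) · Σ_k (x_{k,i} - mean_i) · (x_{k,j} - mean_j), divisor n-1 = 4:
  S[X_1,X_1] = ((4.6)·(4.6) + (-2.4)·(-2.4) + (-1.4)·(-1.4) + (-3.4)·(-3.4) + (2.6)·(2.6)) / 4 = 47.2/4 = 11.8
  S[X_1,X_2] = ((4.6)·(-2.2) + (-2.4)·(2.8) + (-1.4)·(4.8) + (-3.4)·(-3.2) + (2.6)·(-2.2)) / 4 = -18.4/4 = -4.6
  S[X_2,X_2] = ((-2.2)·(-2.2) + (2.8)·(2.8) + (4.8)·(4.8) + (-3.2)·(-3.2) + (-2.2)·(-2.2)) / 4 = 50.8/4 = 12.7
  S = [[11.8, -4.6],
 [-4.6, 12.7]].

Step 3 — invert S. det(S) = 11.8·12.7 - (-4.6)² = 128.7.
  S^{-1} = (1/det) · [[d, -b], [-b, a]] = [[0.0987, 0.0357],
 [0.0357, 0.0917]].

Step 4 — quadratic form (x̄ - mu_0)^T · S^{-1} · (x̄ - mu_0):
  S^{-1} · (x̄ - mu_0) = (0.2082, 0.0124),
  (x̄ - mu_0)^T · [...] = (2.4)·(0.2082) + (-0.8)·(0.0124) = 0.4898.

Step 5 — scale by n: T² = 5 · 0.4898 = 2.4491.

T² ≈ 2.4491


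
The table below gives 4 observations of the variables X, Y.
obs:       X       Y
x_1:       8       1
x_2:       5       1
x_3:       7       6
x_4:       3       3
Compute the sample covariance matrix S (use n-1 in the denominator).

Step 1 — column means:
  mean(X) = (8 + 5 + 7 + 3) / 4 = 23/4 = 5.75
  mean(Y) = (1 + 1 + 6 + 3) / 4 = 11/4 = 2.75

Step 2 — sample covariance S[i,j] = (1/(n-1)) · Σ_k (x_{k,i} - mean_i) · (x_{k,j} - mean_j), with n-1 = 3.
  S[X,X] = ((2.25)·(2.25) + (-0.75)·(-0.75) + (1.25)·(1.25) + (-2.75)·(-2.75)) / 3 = 14.75/3 = 4.9167
  S[X,Y] = ((2.25)·(-1.75) + (-0.75)·(-1.75) + (1.25)·(3.25) + (-2.75)·(0.25)) / 3 = 0.75/3 = 0.25
  S[Y,Y] = ((-1.75)·(-1.75) + (-1.75)·(-1.75) + (3.25)·(3.25) + (0.25)·(0.25)) / 3 = 16.75/3 = 5.5833

S is symmetric (S[j,i] = S[i,j]). Assembling:

S = [[4.9167, 0.25],
 [0.25, 5.5833]]


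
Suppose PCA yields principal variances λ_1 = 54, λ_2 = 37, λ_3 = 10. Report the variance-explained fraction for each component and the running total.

Step 1 — total variance = trace(Sigma) = Σ λ_i = 54 + 37 + 10 = 101.

Step 2 — fraction explained by component i = λ_i / Σ λ:
  PC1: 54/101 = 0.5347
  PC2: 37/101 = 0.3663
  PC3: 10/101 = 0.099

Step 3 — cumulative fraction after k components = (λ_1 + ... + λ_k) / Σ λ:
  k = 1: 54/101 = 0.5347
  k = 2: (54 + 37)/101 = 91/101 = 0.901
  k = 3: (54 + 37 + 10)/101 = 101/101 = 1

Summary (fraction, with percent):

explained: PC1 0.5347 (53.47%), PC2 0.3663 (36.63%), PC3 0.099 (9.9%);  cumulative: 0.5347, 0.901, 1


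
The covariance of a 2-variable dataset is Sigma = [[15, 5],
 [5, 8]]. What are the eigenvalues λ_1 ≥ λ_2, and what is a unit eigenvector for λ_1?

Step 1 — characteristic polynomial of 2×2 Sigma:
  det(Sigma - λI) = λ² - trace · λ + det = 0.
  trace = 15 + 8 = 23, det = 15·8 - (5)² = 95.
Step 2 — discriminant:
  Δ = trace² - 4·det = 529 - 380 = 149.
Step 3 — eigenvalues:
  λ = (trace ± √Δ)/2 = (23 ± 12.2066)/2,
  λ_1 = 17.6033,  λ_2 = 5.3967.

Step 4 — unit eigenvector for λ_1: solve (Sigma - λ_1 I)v = 0. First row:
  (15 - 17.6033)·v_x + (5)·v_y = 0, i.e. (-2.6033)·v_x + (5)·v_y = 0,
  so v ∝ (b, λ_1 - a) = (5, 2.6033) = u.
  ||u|| = √((5)² + (2.6033)²) = √(31.7771) ≈ 5.6371,
  v_1 = u/||u|| ≈ (0.887, 0.4618) (||v_1|| = 1).

λ_1 = 17.6033,  λ_2 = 5.3967;  v_1 ≈ (0.887, 0.4618)


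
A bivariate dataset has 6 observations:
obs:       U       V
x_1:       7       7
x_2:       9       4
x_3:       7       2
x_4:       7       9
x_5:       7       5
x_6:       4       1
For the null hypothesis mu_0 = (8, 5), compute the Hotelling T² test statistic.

Step 1 — sample mean vector:
  mean(U) = (7 + 9 + 7 + 7 + 7 + 4) / 6 = 41/6 = 6.8333
  mean(V) = (7 + 4 + 2 + 9 + 5 + 1) / 6 = 28/6 = 4.6667
  x̄ = (6.8333, 4.6667),  deviation x̄ - mu_0 = (6.8333, 4.6667) - (8, 5) = (-1.1667, -0.3333).

Step 2 — sample covariance matrix, S[i,j] = (1/(n-1)) · Σ_k (x_{k,i} - mean_i) · (x_{k,j} - mean_j), divisor n-1 = 5:
  S[U,U] = ((0.1667)·(0.1667) + (2.1667)·(2.1667) + (0.1667)·(0.1667) + (0.1667)·(0.1667) + (0.1667)·(0.1667) + (-2.8333)·(-2.8333)) / 5 = 12.8333/5 = 2.5667
  S[U,V] = ((0.1667)·(2.3333) + (2.1667)·(-0.6667) + (0.1667)·(-2.6667) + (0.1667)·(4.3333) + (0.1667)·(0.3333) + (-2.8333)·(-3.6667)) / 5 = 9.6667/5 = 1.9333
  S[V,V] = ((2.3333)·(2.3333) + (-0.6667)·(-0.6667) + (-2.6667)·(-2.6667) + (4.3333)·(4.3333) + (0.3333)·(0.3333) + (-3.6667)·(-3.6667)) / 5 = 45.3333/5 = 9.0667
  S = [[2.5667, 1.9333],
 [1.9333, 9.0667]].

Step 3 — invert S. det(S) = 2.5667·9.0667 - (1.9333)² = 19.5333.
  S^{-1} = (1/det) · [[d, -b], [-b, a]] = [[0.4642, -0.099],
 [-0.099, 0.1314]].

Step 4 — quadratic form (x̄ - mu_0)^T · S^{-1} · (x̄ - mu_0):
  S^{-1} · (x̄ - mu_0) = (-0.5085, 0.0717),
  (x̄ - mu_0)^T · [...] = (-1.1667)·(-0.5085) + (-0.3333)·(0.0717) = 0.5694.

Step 5 — scale by n: T² = 6 · 0.5694 = 3.4164.

T² ≈ 3.4164


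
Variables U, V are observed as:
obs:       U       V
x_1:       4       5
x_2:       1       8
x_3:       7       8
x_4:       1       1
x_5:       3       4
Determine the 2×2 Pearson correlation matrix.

Step 1 — column means:
  mean(U) = (4 + 1 + 7 + 1 + 3) / 5 = 16/5 = 3.2
  mean(V) = (5 + 8 + 8 + 1 + 4) / 5 = 26/5 = 5.2

Step 2 — sample variances and covariances s[i,j] = (1/(n-1)) · Σ_k (x_{k,i} - mean_i) · (x_{k,j} - mean_j), with n-1 = 4:
  s[U,U] = ((0.8)·(0.8) + (-2.2)·(-2.2) + (3.8)·(3.8) + (-2.2)·(-2.2) + (-0.2)·(-0.2)) / 4 = 24.8/4 = 6.2
  s[U,V] = ((0.8)·(-0.2) + (-2.2)·(2.8) + (3.8)·(2.8) + (-2.2)·(-4.2) + (-0.2)·(-1.2)) / 4 = 13.8/4 = 3.45
  s[V,V] = ((-0.2)·(-0.2) + (2.8)·(2.8) + (2.8)·(2.8) + (-4.2)·(-4.2) + (-1.2)·(-1.2)) / 4 = 34.8/4 = 8.7
  Sample standard deviations s_i = √(s[i,i]):
  s(U) = √(6.2) = 2.49
  s(V) = √(8.7) = 2.9496

Step 3 — r_{ij} = s_{ij} / (s_i · s_j):
  r[U,U] = 1 (diagonal).
  r[U,V] = 3.45 / (2.49 · 2.9496) = 3.45 / 7.3444 = 0.4697
  r[V,V] = 1 (diagonal).

R is symmetric with unit diagonal. Assembling:

R = [[1, 0.4697],
 [0.4697, 1]]


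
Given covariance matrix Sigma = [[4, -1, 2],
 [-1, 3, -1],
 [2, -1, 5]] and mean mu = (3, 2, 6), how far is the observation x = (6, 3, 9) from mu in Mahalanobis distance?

Step 1 — centre the observation: (x - mu) = (3, 1, 3).

Step 2 — invert Sigma (cofactor / det for 3×3, or solve directly):
  Sigma^{-1} = [[0.3256, 0.0698, -0.1163],
 [0.0698, 0.3721, 0.0465],
 [-0.1163, 0.0465, 0.2558]].

Step 3 — form the quadratic (x - mu)^T · Sigma^{-1} · (x - mu):
  Sigma^{-1} · (x - mu) = (0.6977, 0.7209, 0.4651).
  (x - mu)^T · [Sigma^{-1} · (x - mu)] = (3)·(0.6977) + (1)·(0.7209) + (3)·(0.4651) = 4.2093.

Step 4 — take square root: d = √(4.2093) ≈ 2.0517.

d(x, mu) = √(4.2093) ≈ 2.0517


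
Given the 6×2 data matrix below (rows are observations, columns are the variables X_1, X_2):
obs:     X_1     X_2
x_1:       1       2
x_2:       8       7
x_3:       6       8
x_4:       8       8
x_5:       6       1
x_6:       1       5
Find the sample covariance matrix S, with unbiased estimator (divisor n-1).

Step 1 — column means:
  mean(X_1) = (1 + 8 + 6 + 8 + 6 + 1) / 6 = 30/6 = 5
  mean(X_2) = (2 + 7 + 8 + 8 + 1 + 5) / 6 = 31/6 = 5.1667

Step 2 — sample covariance S[i,j] = (1/(n-1)) · Σ_k (x_{k,i} - mean_i) · (x_{k,j} - mean_j), with n-1 = 5.
  S[X_1,X_1] = ((-4)·(-4) + (3)·(3) + (1)·(1) + (3)·(3) + (1)·(1) + (-4)·(-4)) / 5 = 52/5 = 10.4
  S[X_1,X_2] = ((-4)·(-3.1667) + (3)·(1.8333) + (1)·(2.8333) + (3)·(2.8333) + (1)·(-4.1667) + (-4)·(-0.1667)) / 5 = 26/5 = 5.2
  S[X_2,X_2] = ((-3.1667)·(-3.1667) + (1.8333)·(1.8333) + (2.8333)·(2.8333) + (2.8333)·(2.8333) + (-4.1667)·(-4.1667) + (-0.1667)·(-0.1667)) / 5 = 46.8333/5 = 9.3667

S is symmetric (S[j,i] = S[i,j]). Assembling:

S = [[10.4, 5.2],
 [5.2, 9.3667]]


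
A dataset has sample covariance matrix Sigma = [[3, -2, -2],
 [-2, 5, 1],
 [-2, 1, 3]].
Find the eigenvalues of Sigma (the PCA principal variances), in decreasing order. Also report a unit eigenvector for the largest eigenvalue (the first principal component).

Step 1 — characteristic polynomial p(λ) = det(λI - Sigma) = λ³ - tr·λ² + c_1·λ - det, where tr = trace, c_1 = sum of the principal 2×2 minors, det = det(Sigma):
  tr = 3 + 5 + 3 = 11,
  c_1 = (3·5 - (-2)²) + (3·3 - (-2)²) + (5·3 - (1)²) = 11 + 5 + 14 = 30,
  det = 3·(5·3 - (1)²) - (-2)·((-2)·3 - (1)·(-2)) + (-2)·((-2)·(1) - 5·(-2)) = 3·(14) - (-2)·(-4) + (-2)·(8) = 18.
  So p(λ) = λ³ - 11λ² + 30λ - 18.
Step 2 — look for an integer root (rational root theorem: any rational root is an integer divisor of 18). Testing λ = 3:
  p(3) = 27 - 99 + 90 - 18 = 0  ✓
  Dividing out (λ - 3): p(λ) = (λ - 3)(λ² - 8λ + 6).
Step 3 — remaining eigenvalues from the quadratic λ² - 8λ + 6 = 0:
  Δ = 8² - 4·6 = 64 - 24 = 40,  λ = (8 ± √40)/2 = (8 ± 6.3246)/2 ≈ 7.1623 or 0.8377.
  Sorted: λ_1 = 7.1623,  λ_2 = 3,  λ_3 = 0.8377  (check: sum = 11 = tr ✓).

Step 4 — unit eigenvector for λ_1 ≈ 7.1623: v spans the null space of (Sigma - λ_1 I), whose rows are
  r_1 = (-4.1623, -2, -2),  r_2 = (-2, -2.1623, 1),  r_3 = (-2, 1, -4.1623).
  v is orthogonal to every row, so take v ∝ r_1 × r_2 = ((-2)·(1) - (-2)·(-2.1623), (-2)·(-2) - (-4.1623)·(1), (-4.1623)·(-2.1623) - (-2)·(-2)) ≈ (-6.3246, 8.1623, 5).
  Rescale (multiply by -1 so the first nonzero entry is positive): u = (6.3246, -8.1623, -5).
  ||u|| = √((6.3246)² + (-8.1623)² + (-5)²) = √(131.6228) ≈ 11.4727,  v_1 = u/||u|| ≈ (0.5513, -0.7115, -0.4358) (||v_1|| = 1).

λ_1 = 7.1623,  λ_2 = 3,  λ_3 = 0.8377;  v_1 ≈ (0.5513, -0.7115, -0.4358)


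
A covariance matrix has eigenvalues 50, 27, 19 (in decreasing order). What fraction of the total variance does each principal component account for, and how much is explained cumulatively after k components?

Step 1 — total variance = trace(Sigma) = Σ λ_i = 50 + 27 + 19 = 96.

Step 2 — fraction explained by component i = λ_i / Σ λ:
  PC1: 50/96 = 0.5208
  PC2: 27/96 = 0.2812
  PC3: 19/96 = 0.1979

Step 3 — cumulative fraction after k components = (λ_1 + ... + λ_k) / Σ λ:
  k = 1: 50/96 = 0.5208
  k = 2: (50 + 27)/96 = 77/96 = 0.8021
  k = 3: (50 + 27 + 19)/96 = 96/96 = 1

Summary (fraction, with percent):

explained: PC1 0.5208 (52.08%), PC2 0.2812 (28.12%), PC3 0.1979 (19.79%);  cumulative: 0.5208, 0.8021, 1


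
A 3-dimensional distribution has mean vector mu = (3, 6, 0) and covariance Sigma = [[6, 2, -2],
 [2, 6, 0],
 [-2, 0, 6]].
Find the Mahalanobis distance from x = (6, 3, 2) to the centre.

Step 1 — centre the observation: (x - mu) = (3, -3, 2).

Step 2 — invert Sigma (cofactor / det for 3×3, or solve directly):
  Sigma^{-1} = [[0.2143, -0.0714, 0.0714],
 [-0.0714, 0.1905, -0.0238],
 [0.0714, -0.0238, 0.1905]].

Step 3 — form the quadratic (x - mu)^T · Sigma^{-1} · (x - mu):
  Sigma^{-1} · (x - mu) = (1, -0.8333, 0.6667).
  (x - mu)^T · [Sigma^{-1} · (x - mu)] = (3)·(1) + (-3)·(-0.8333) + (2)·(0.6667) = 6.8333.

Step 4 — take square root: d = √(6.8333) ≈ 2.6141.

d(x, mu) = √(6.8333) ≈ 2.6141


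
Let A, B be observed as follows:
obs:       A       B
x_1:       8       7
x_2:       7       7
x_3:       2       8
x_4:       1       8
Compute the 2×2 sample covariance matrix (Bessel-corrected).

Step 1 — column means:
  mean(A) = (8 + 7 + 2 + 1) / 4 = 18/4 = 4.5
  mean(B) = (7 + 7 + 8 + 8) / 4 = 30/4 = 7.5

Step 2 — sample covariance S[i,j] = (1/(n-1)) · Σ_k (x_{k,i} - mean_i) · (x_{k,j} - mean_j), with n-1 = 3.
  S[A,A] = ((3.5)·(3.5) + (2.5)·(2.5) + (-2.5)·(-2.5) + (-3.5)·(-3.5)) / 3 = 37/3 = 12.3333
  S[A,B] = ((3.5)·(-0.5) + (2.5)·(-0.5) + (-2.5)·(0.5) + (-3.5)·(0.5)) / 3 = -6/3 = -2
  S[B,B] = ((-0.5)·(-0.5) + (-0.5)·(-0.5) + (0.5)·(0.5) + (0.5)·(0.5)) / 3 = 1/3 = 0.3333

S is symmetric (S[j,i] = S[i,j]). Assembling:

S = [[12.3333, -2],
 [-2, 0.3333]]


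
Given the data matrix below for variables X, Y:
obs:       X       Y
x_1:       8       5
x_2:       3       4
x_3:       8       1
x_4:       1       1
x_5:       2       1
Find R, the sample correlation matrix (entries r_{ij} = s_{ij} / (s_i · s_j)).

Step 1 — column means:
  mean(X) = (8 + 3 + 8 + 1 + 2) / 5 = 22/5 = 4.4
  mean(Y) = (5 + 4 + 1 + 1 + 1) / 5 = 12/5 = 2.4

Step 2 — sample variances and covariances s[i,j] = (1/(n-1)) · Σ_k (x_{k,i} - mean_i) · (x_{k,j} - mean_j), with n-1 = 4:
  s[X,X] = ((3.6)·(3.6) + (-1.4)·(-1.4) + (3.6)·(3.6) + (-3.4)·(-3.4) + (-2.4)·(-2.4)) / 4 = 45.2/4 = 11.3
  s[X,Y] = ((3.6)·(2.6) + (-1.4)·(1.6) + (3.6)·(-1.4) + (-3.4)·(-1.4) + (-2.4)·(-1.4)) / 4 = 10.2/4 = 2.55
  s[Y,Y] = ((2.6)·(2.6) + (1.6)·(1.6) + (-1.4)·(-1.4) + (-1.4)·(-1.4) + (-1.4)·(-1.4)) / 4 = 15.2/4 = 3.8
  Sample standard deviations s_i = √(s[i,i]):
  s(X) = √(11.3) = 3.3615
  s(Y) = √(3.8) = 1.9494

Step 3 — r_{ij} = s_{ij} / (s_i · s_j):
  r[X,X] = 1 (diagonal).
  r[X,Y] = 2.55 / (3.3615 · 1.9494) = 2.55 / 6.5529 = 0.3891
  r[Y,Y] = 1 (diagonal).

R is symmetric with unit diagonal. Assembling:

R = [[1, 0.3891],
 [0.3891, 1]]
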